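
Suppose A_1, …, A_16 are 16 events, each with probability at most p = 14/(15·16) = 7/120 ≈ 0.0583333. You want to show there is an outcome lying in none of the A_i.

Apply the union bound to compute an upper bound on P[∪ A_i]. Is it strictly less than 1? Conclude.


Union bound: P[∪_{i=1}^{16} A_i] ≤ Σ_i P[A_i] ≤ 16·p = 16·(7/120) = 14/15.
Numerically: 14/15 ≈ 0.9333333.
Is 14/15 < 1? YES.
Since P[∪ A_i] ≤ 14/15 < 1, the complement has P[∩ A_i^c] ≥ 1 − 14/15 = 1/15 > 0, so some outcome avoids every A_i.

16·p = 14/15 ≈ 0.9333333; existence CERTIFIED by the union bound.


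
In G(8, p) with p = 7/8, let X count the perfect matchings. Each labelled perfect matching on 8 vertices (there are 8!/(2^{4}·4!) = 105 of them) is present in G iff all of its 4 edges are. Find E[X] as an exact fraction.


K_8 has 8!/(2^{4}·4!) = 105 labelled perfect matchings.
For each such perfect matching H, let X_H = 1 if all 4 edges of H are present in G. Then P[X_H = 1] = p^{4} = (7/8)^{4} = 2401/4096.
By linearity of expectation: E[X] = Σ_H E[X_H] = 105 · p^{4} = 105 · 2401/4096 = 252105/4096.
Numerically: E[X] ≈ 61.549.

E[X] = 105 · (7/8)^{4} = 252105/4096 ≈ 61.549.


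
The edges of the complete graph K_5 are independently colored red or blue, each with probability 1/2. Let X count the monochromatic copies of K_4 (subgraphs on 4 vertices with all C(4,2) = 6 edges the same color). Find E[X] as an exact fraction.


Let X = Σ_S X_S over the C(5, 4) = 5 subsets S of size 4, where X_S = 1 if the K_4 on S is monochromatic.
For a fixed S, the K_4 on S has C(4, 2) = 6 edges. P[all 6 edges red] = (1/2)^6, and likewise for blue, so P[monochromatic] = 2·(1/2)^6 = 2^{1 − 6} = 1/32.
By linearity of expectation: E[X] = C(5, 4) · 2^{1 − 6} = 5 · 1/32 = 5/32.
Numerically: E[X] ≈ 0.156.

E[X] = C(5,4)·2^(1−C(4,2)) = 5/32 ≈ 0.156.


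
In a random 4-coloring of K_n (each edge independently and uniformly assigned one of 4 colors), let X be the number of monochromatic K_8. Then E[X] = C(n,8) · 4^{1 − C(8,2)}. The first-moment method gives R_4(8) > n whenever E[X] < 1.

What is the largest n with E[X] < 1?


We need C(n, 8) · 4^{1 − 28} < 1, i.e. C(n, 8) < 4^{28 − 1} = 18014398509481984.
Check values of n near the boundary:
  n = 403: C(403, 8) = 16090020602228430; 16090020602228430 < 18014398509481984? YES
  n = 404: C(404, 8) = 16415071523485570; 16415071523485570 < 18014398509481984? YES
  n = 405: C(405, 8) = 16745853821188050; 16745853821188050 < 18014398509481984? YES
  n = 406: C(406, 8) = 17082453897995850; 17082453897995850 < 18014398509481984? YES
  n = 407: C(407, 8) = 17424959239309050; 17424959239309050 < 18014398509481984? YES
  n = 408: C(408, 8) = 17773458424095231; 17773458424095231 < 18014398509481984? YES
  n = 409: C(409, 8) = 18128041135797879; 18128041135797879 < 18014398509481984? NO
The largest n with C(n, 8) < 18014398509481984 is n = 408 (where E[X] = 17773458424095231/18014398509481984 ≈ 0.9866). Hence R_4(8) > 408, i.e. R_4(8) ≥ 409.

Largest n = 408; hence R_4(8) > 408.


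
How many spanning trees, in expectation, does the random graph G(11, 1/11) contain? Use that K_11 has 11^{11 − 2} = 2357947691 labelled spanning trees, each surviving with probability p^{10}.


K_11 has 11^{11 − 2} = 2357947691 labelled spanning trees.
For each such spanning tree H, let X_H = 1 if all 10 edges of H are present in G. Then P[X_H = 1] = p^{10} = (1/11)^{10} = 1/25937424601.
By linearity: E[X] = Σ_H E[X_H] = 2357947691 · p^{10} = 2357947691 · 1/25937424601 = 1/11.
Numerically: E[X] ≈ 0.0909.

E[X] = 2357947691 · (1/11)^{10} = 1/11 ≈ 0.0909.


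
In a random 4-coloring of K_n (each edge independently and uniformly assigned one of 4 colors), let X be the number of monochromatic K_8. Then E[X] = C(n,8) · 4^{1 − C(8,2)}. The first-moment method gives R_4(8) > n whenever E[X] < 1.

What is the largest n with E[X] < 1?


We need C(n, 8) · 4^{1 − 28} < 1, i.e. C(n, 8) < 4^{28 − 1} = 18014398509481984.
Check values of n near the boundary:
  n = 403: C(403, 8) = 16090020602228430; 16090020602228430 < 18014398509481984? YES
  n = 404: C(404, 8) = 16415071523485570; 16415071523485570 < 18014398509481984? YES
  n = 405: C(405, 8) = 16745853821188050; 16745853821188050 < 18014398509481984? YES
  n = 406: C(406, 8) = 17082453897995850; 17082453897995850 < 18014398509481984? YES
  n = 407: C(407, 8) = 17424959239309050; 17424959239309050 < 18014398509481984? YES
  n = 408: C(408, 8) = 17773458424095231; 17773458424095231 < 18014398509481984? YES
  n = 409: C(409, 8) = 18128041135797879; 18128041135797879 < 18014398509481984? NO
  n = 410: C(410, 8) = 18488798173326195; 18488798173326195 < 18014398509481984? NO
  n = 411: C(411, 8) = 18855821462126715; 18855821462126715 < 18014398509481984? NO
The largest n with C(n, 8) < 18014398509481984 is n = 408 (where E[X] = 17773458424095231/18014398509481984 ≈ 0.986625). Hence R_4(8) > 408, i.e. R_4(8) ≥ 409.

Largest n = 408; hence R_4(8) > 408.


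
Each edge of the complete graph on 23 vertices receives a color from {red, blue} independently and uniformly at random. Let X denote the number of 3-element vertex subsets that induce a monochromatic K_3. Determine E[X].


Let X = Σ_S X_S over the C(23, 3) = 1771 subsets S of size 3, where X_S = 1 if the K_3 on S is monochromatic.
For a fixed S, the K_3 on S has C(3, 2) = 3 edges. P[all 3 edges red] = (1/2)^3, and likewise for blue, so P[monochromatic] = 2·(1/2)^3 = 2^{1 − 3} = 1/4.
By linearity of expectation: E[X] = C(23, 3) · 2^{1 − 3} = 1771 · 1/4 = 1771/4.
Numerically: E[X] ≈ 442.75000.

E[X] = C(23,3)·2^(1−C(3,2)) = 1771/4 ≈ 442.75000.


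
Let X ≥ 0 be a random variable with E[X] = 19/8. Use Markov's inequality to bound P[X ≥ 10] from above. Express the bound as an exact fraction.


μ = E[X] = 19/8, a = 10.
Markov: P[X ≥ 10] ≤ μ/a = (19/8)/10 = 19/80.
Numerically: ≈ 0.2375.
(Since a = 10 > μ = 2.3750, the bound 19/80 is < 1 and informative.)

P[X ≥ 10] ≤ 19/80 ≈ 0.2375.


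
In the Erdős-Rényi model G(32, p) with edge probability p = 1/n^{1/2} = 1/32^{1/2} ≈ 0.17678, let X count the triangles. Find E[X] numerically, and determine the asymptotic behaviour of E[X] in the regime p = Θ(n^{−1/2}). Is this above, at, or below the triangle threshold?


Number of potential triangles: C(32, 3) = 4960.
Each occurs with probability p³ ≈ (0.17678)³ ≈ 5.5242717e-03.
By linearity: E[X] = C(32, 3)·p³ ≈ 4960 · 5.5242717e-03 ≈ 27.40039.
Since α = 1/2 < 1, p = c/n^{1/2} ≫ 1/n is above the triangle threshold p ~ 1/n. Asymptotically E[X] ~ (c³/6)·n^{3(1−α)} = (1³/6)·n^{1.5} → ∞; triangles are abundant w.h.p.

E[X] ≈ 27.40039; in regime p = Θ(1/n^{1/2}) E[X] diverges (above the triangle threshold p ~ 1/n).


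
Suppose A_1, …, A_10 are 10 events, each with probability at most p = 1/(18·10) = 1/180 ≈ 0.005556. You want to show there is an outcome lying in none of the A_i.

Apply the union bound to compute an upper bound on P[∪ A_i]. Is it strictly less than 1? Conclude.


Union bound: P[∪_{i=1}^{10} A_i] ≤ Σ_i P[A_i] ≤ 10·p = 10·(1/180) = 1/18.
Numerically: 1/18 ≈ 0.055556.
Is 1/18 < 1? YES.
Since P[∪ A_i] ≤ 1/18 < 1, the complement has P[∩ A_i^c] ≥ 1 − 1/18 = 17/18 > 0, so some outcome avoids every A_i.

10·p = 1/18 ≈ 0.055556; existence CERTIFIED by the union bound.


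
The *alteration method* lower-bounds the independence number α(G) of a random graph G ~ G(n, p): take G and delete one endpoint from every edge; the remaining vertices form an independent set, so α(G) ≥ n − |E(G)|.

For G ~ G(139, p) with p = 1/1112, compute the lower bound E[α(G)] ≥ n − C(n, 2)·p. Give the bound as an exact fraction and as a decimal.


E[|E(G)|] = C(139, 2)·p = 9591 · (1/1112) = 69/8.
E[α(G)] ≥ n − E[|E(G)|] = 139 − 69/8 = 1043/8.
Numerically: ≈ 130.375000.
(This is only a lower bound; the true E[α(G)] may be larger.)

E[α(G)] ≥ 1043/8 ≈ 130.375000.


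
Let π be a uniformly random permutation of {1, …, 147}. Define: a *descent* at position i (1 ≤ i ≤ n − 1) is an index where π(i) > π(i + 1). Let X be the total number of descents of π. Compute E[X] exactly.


Write X = Σ X_I over i = 1, …, 146, with X_I the indicator of one descent.
There are 146 indicators.
For each fixed i, the pair (π(i), π(i+1)) is a uniformly random ordered pair of distinct values from {1, …, 147}; by symmetry P[π(i) > π(i+1)] = 1/2.
By linearity: E[X] = 146 · (1/2) = (147 − 1) · (1/2) = 73 ≈ 73.000.

E[X] = 73 = 73.000.


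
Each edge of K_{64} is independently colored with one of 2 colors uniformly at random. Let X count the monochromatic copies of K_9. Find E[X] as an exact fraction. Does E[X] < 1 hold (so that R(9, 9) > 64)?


E[X] = C(64, 9) · 2^{1 − 36} = 27540584512 · 2^{−35} = 27540584512/34359738368.
As a reduced fraction: E[X] = 430321633/536870912 ≈ 0.8015.
Is E[X] < 1? YES.
Since E[X] < 1, there exists a 2-coloring of K_{64} with no monochromatic K_9; hence R(9, 9) > 64.

E[X] = 430321633/536870912 ≈ 0.8015; E[X] < 1, so R(9, 9) > 64.


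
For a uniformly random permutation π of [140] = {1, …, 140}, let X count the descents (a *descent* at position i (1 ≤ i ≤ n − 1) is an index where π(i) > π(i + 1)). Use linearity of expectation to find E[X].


Write X = Σ X_I over i = 1, …, 139, with X_I the indicator of one descent.
There are 139 indicators.
For each fixed i, the pair (π(i), π(i+1)) is a uniformly random ordered pair of distinct values from {1, …, 140}; by symmetry P[π(i) > π(i+1)] = 1/2.
By linearity: E[X] = 139 · (1/2) = (140 − 1) · (1/2) = 139/2 ≈ 69.50000.

E[X] = 139/2 = 69.50000.


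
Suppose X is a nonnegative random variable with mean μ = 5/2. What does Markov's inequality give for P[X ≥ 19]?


μ = E[X] = 5/2, a = 19.
Markov: P[X ≥ 19] ≤ μ/a = (5/2)/19 = 5/38.
Numerically: ≈ 0.1316.
(Since a = 19 > μ = 2.5000, the bound 5/38 is < 1 and informative.)

P[X ≥ 19] ≤ 5/38 ≈ 0.1316.


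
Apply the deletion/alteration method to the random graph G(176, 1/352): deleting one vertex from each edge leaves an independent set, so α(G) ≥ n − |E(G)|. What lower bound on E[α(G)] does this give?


E[|E(G)|] = C(176, 2)·p = 15400 · (1/352) = 175/4.
E[α(G)] ≥ n − E[|E(G)|] = 176 − 175/4 = 529/4.
Numerically: ≈ 132.2500.
(This is only a lower bound; the true E[α(G)] may be larger.)

E[α(G)] ≥ 529/4 ≈ 132.2500.


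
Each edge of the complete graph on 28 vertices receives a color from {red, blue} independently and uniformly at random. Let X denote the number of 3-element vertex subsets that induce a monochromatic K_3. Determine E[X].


Let X = Σ_S X_S over the C(28, 3) = 3276 subsets S of size 3, where X_S = 1 if the K_3 on S is monochromatic.
For a fixed S, the K_3 on S has C(3, 2) = 3 edges. P[all 3 edges red] = (1/2)^3, and likewise for blue, so P[monochromatic] = 2·(1/2)^3 = 2^{1 − 3} = 1/4.
Summing: E[X] = C(28, 3) · 2^{1 − 3} = 3276 · 1/4 = 819.
Numerically: E[X] ≈ 819.00000.

E[X] = C(28,3)·2^(1−C(3,2)) = 819 ≈ 819.00000.


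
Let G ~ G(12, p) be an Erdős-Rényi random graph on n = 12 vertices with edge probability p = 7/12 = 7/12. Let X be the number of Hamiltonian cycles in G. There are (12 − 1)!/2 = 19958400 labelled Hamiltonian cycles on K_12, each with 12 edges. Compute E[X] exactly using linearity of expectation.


K_12 has (12 − 1)!/2 = 19958400 labelled Hamiltonian cycles.
For each such Hamiltonian cycle H, let X_H = 1 if all 12 edges of H are present in G. Then P[X_H = 1] = p^{12} = (7/12)^{12} = 13841287201/8916100448256.
By linearity: E[X] = Σ_H E[X_H] = 19958400 · p^{12} = 19958400 · 13841287201/8916100448256 = 26644477861925/859963392.
Numerically: E[X] ≈ 3.098e+04.

E[X] = 19958400 · (7/12)^{12} = 26644477861925/859963392 ≈ 3.098e+04.


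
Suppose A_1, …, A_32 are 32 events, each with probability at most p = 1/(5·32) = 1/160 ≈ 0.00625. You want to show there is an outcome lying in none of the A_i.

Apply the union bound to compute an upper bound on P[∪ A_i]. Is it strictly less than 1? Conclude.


Union bound: P[∪_{i=1}^{32} A_i] ≤ Σ_i P[A_i] ≤ 32·p = 32·(1/160) = 1/5.
Numerically: 1/5 ≈ 0.20000.
Is 1/5 < 1? YES.
Since P[∪ A_i] ≤ 1/5 < 1, the complement has P[∩ A_i^c] ≥ 1 − 1/5 = 4/5 > 0, so some outcome avoids every A_i.

32·p = 1/5 ≈ 0.20000; existence CERTIFIED by the union bound.


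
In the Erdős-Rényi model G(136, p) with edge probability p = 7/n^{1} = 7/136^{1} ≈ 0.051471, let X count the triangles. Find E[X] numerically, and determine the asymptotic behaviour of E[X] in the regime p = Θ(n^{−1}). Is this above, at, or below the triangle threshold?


Number of potential triangles: C(136, 3) = 410040.
Each occurs with probability p³ ≈ (0.051471)³ ≈ 1.3635699e-04.
By linearity: E[X] = C(136, 3)·p³ ≈ 410040 · 1.3635699e-04 ≈ 55.91182.
Here α = 1, so p = 7/n is exactly at the triangle threshold p ~ 1/n. Asymptotically E[X] → c³/6 = 7³/6 = 343/6 ≈ 57.16667, a bounded constant. In this regime the triangle count is asymptotically Poisson(c³/6).

E[X] ≈ 55.91182; in regime p = Θ(1/n^{1}) E[X] stays bounded (at the triangle threshold p ~ 1/n).


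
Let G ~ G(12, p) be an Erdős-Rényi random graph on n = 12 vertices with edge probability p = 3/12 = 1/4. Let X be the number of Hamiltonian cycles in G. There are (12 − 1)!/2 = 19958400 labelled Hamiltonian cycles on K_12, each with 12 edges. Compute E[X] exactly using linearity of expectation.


K_12 has (12 − 1)!/2 = 19958400 labelled Hamiltonian cycles.
For each such Hamiltonian cycle H, let X_H = 1 if all 12 edges of H are present in G. Then P[X_H = 1] = p^{12} = (1/4)^{12} = 1/16777216.
Summing the indicators: E[X] = Σ_H E[X_H] = 19958400 · p^{12} = 19958400 · 1/16777216 = 155925/131072.
Numerically: E[X] ≈ 1.19.

E[X] = 19958400 · (1/4)^{12} = 155925/131072 ≈ 1.19.


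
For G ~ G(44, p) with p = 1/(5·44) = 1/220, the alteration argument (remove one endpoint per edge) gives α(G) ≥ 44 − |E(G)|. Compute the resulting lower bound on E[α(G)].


E[|E(G)|] = C(44, 2)·p = 946 · (1/220) = 43/10.
E[α(G)] ≥ n − E[|E(G)|] = 44 − 43/10 = 397/10.
Numerically: ≈ 39.700.
(This is only a lower bound; the true E[α(G)] may be larger.)

E[α(G)] ≥ 397/10 ≈ 39.700.


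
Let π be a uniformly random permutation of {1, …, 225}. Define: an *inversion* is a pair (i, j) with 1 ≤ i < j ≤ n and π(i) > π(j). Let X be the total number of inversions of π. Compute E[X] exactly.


Write X = Σ X_I over the C(225, 2) = 25200 pairs i < j, with X_I the indicator of one inversion.
There are 25200 indicators.
For each fixed pair i < j, the values π(i) and π(j) are two distinct elements of {1, …, 225} in uniformly random order; by symmetry P[π(i) > π(j)] = 1/2.
By linearity: E[X] = 25200 · (1/2) = C(225, 2) · (1/2) = 25200/2 = 12600 ≈ 12600.00000.

E[X] = 12600 = 12600.00000.


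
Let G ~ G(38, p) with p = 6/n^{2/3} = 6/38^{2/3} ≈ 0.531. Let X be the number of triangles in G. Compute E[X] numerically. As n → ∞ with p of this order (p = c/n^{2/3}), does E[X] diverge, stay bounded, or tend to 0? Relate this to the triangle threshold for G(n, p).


Number of potential triangles: C(38, 3) = 8436.
Each occurs with probability p³ ≈ (0.531)³ ≈ 1.49584e-01.
By linearity: E[X] = C(38, 3)·p³ ≈ 8436 · 1.49584e-01 ≈ 1261.895.
Since α = 2/3 < 1, p = c/n^{2/3} ≫ 1/n is above the triangle threshold p ~ 1/n. Asymptotically E[X] ~ (c³/6)·n^{3(1−α)} = (6³/6)·n^{1} → ∞; triangles are abundant w.h.p.

E[X] ≈ 1261.895; in regime p = Θ(1/n^{2/3}) E[X] diverges (above the triangle threshold p ~ 1/n).


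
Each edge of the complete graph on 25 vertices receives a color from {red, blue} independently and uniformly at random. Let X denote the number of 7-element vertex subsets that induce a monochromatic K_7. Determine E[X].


Let X = Σ_S X_S over the C(25, 7) = 480700 subsets S of size 7, where X_S = 1 if the K_7 on S is monochromatic.
For a fixed S, the K_7 on S has C(7, 2) = 21 edges. P[all 21 edges red] = (1/2)^21, and likewise for blue, so P[monochromatic] = 2·(1/2)^21 = 2^{1 − 21} = 1/1048576.
By linearity: E[X] = C(25, 7) · 2^{1 − 21} = 480700 · 1/1048576 = 120175/262144.
Numerically: E[X] ≈ 0.45843.

E[X] = C(25,7)·2^(1−C(7,2)) = 120175/262144 ≈ 0.45843.


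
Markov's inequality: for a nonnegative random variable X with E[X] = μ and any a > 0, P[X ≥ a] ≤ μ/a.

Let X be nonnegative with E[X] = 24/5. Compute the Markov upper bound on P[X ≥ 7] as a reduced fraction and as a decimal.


μ = E[X] = 24/5, a = 7.
Markov: P[X ≥ 7] ≤ μ/a = (24/5)/7 = 24/35.
Numerically: ≈ 0.6857.
(Since a = 7 > μ = 4.8000, the bound 24/35 is < 1 and informative.)

P[X ≥ 7] ≤ 24/35 ≈ 0.6857.


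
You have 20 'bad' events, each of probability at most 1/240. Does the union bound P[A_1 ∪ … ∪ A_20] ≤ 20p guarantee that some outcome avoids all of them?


Union bound: P[∪_{i=1}^{20} A_i] ≤ Σ_i P[A_i] ≤ 20·p = 20·(1/240) = 1/12.
Numerically: 1/12 ≈ 0.083.
Is 1/12 < 1? YES.
Since P[∪ A_i] ≤ 1/12 < 1, the complement has P[∩ A_i^c] ≥ 1 − 1/12 = 11/12 > 0, so some outcome avoids every A_i.

20·p = 1/12 ≈ 0.083; existence CERTIFIED by the union bound.


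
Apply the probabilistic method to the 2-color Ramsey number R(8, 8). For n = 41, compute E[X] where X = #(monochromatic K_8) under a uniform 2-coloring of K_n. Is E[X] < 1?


E[X] = C(41, 8) · 2^{1 − 28} = 95548245 · 2^{−27} = 95548245/134217728.
As a reduced fraction: E[X] = 95548245/134217728 ≈ 0.7119.
Is E[X] < 1? YES.
Since E[X] < 1, there exists a 2-coloring of K_{41} with no monochromatic K_8; hence R(8, 8) > 41.

E[X] = 95548245/134217728 ≈ 0.7119; E[X] < 1, so R(8, 8) > 41.


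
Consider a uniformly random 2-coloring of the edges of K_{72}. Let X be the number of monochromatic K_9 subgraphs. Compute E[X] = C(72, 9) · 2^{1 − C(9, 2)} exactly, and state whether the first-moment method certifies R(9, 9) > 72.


E[X] = C(72, 9) · 2^{1 − 36} = 85113005120 · 2^{−35} = 85113005120/34359738368.
As a reduced fraction: E[X] = 1329890705/536870912 ≈ 2.4771.
Is E[X] < 1? NO.
Since E[X] ≥ 1, the first-moment bound is inconclusive at n = 72; it does NOT by itself certify R(9, 9) > 72.

E[X] = 1329890705/536870912 ≈ 2.4771; E[X] ≥ 1; first-moment method inconclusive here.


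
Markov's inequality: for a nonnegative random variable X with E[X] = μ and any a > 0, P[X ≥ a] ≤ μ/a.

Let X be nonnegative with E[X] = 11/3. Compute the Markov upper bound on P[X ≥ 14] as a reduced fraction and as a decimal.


μ = E[X] = 11/3, a = 14.
Markov: P[X ≥ 14] ≤ μ/a = (11/3)/14 = 11/42.
Numerically: ≈ 0.2619.
(Since a = 14 > μ = 3.6667, the bound 11/42 is < 1 and informative.)

P[X ≥ 14] ≤ 11/42 ≈ 0.2619.


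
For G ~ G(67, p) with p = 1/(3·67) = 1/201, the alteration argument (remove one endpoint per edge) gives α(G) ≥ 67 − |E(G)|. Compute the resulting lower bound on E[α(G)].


E[|E(G)|] = C(67, 2)·p = 2211 · (1/201) = 11.
E[α(G)] ≥ n − E[|E(G)|] = 67 − 11 = 56.
Numerically: ≈ 56.0000.
(This is only a lower bound; the true E[α(G)] may be larger.)

E[α(G)] ≥ 56 ≈ 56.0000.


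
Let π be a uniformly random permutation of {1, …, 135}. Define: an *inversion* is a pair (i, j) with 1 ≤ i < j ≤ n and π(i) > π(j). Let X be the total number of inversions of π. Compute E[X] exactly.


Write X = Σ X_I over the C(135, 2) = 9045 pairs i < j, with X_I the indicator of one inversion.
There are 9045 indicators.
For each fixed pair i < j, the values π(i) and π(j) are two distinct elements of {1, …, 135} in uniformly random order; by symmetry P[π(i) > π(j)] = 1/2.
By linearity: E[X] = 9045 · (1/2) = C(135, 2) · (1/2) = 9045/2 = 9045/2 ≈ 4522.500000.

E[X] = 9045/2 = 4522.500000.


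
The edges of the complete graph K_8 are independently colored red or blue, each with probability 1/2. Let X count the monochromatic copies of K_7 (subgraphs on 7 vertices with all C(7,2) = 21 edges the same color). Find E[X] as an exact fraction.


Let X = Σ_S X_S over the C(8, 7) = 8 subsets S of size 7, where X_S = 1 if the K_7 on S is monochromatic.
For a fixed S, the K_7 on S has C(7, 2) = 21 edges. P[all 21 edges red] = (1/2)^21, and likewise for blue, so P[monochromatic] = 2·(1/2)^21 = 2^{1 − 21} = 1/1048576.
By linearity of expectation: E[X] = C(8, 7) · 2^{1 − 21} = 8 · 1/1048576 = 1/131072.
Numerically: E[X] ≈ 0.00001.

E[X] = C(8,7)·2^(1−C(7,2)) = 1/131072 ≈ 0.00001.


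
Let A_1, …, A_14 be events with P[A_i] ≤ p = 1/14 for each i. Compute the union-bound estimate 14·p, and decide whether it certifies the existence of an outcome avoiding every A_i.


Union bound: P[∪_{i=1}^{14} A_i] ≤ Σ_i P[A_i] ≤ 14·p = 14·(1/14) = 1.
Numerically: 1 ≈ 1.00000.
Is 1 < 1? NO.
Since the bound 1 is ≥ 1, the union bound is uninformative here; it does NOT by itself certify existence.

14·p = 1 ≈ 1.00000; existence NOT certified by the union bound.


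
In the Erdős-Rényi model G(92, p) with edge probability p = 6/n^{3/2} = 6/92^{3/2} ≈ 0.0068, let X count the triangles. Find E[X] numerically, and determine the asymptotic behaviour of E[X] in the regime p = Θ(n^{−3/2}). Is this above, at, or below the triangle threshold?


Number of potential triangles: C(92, 3) = 125580.
Each occurs with probability p³ ≈ (0.0068)³ ≈ 3.14346e-07.
By linearity: E[X] = C(92, 3)·p³ ≈ 125580 · 3.14346e-07 ≈ 0.039.
Since α = 3/2 > 1, p = c/n^{3/2} = o(1/n) is below the triangle threshold p ~ 1/n. Asymptotically E[X] ~ (c³/6)·n^{3(1−α)} = (6³/6)·n^{-1.5} → 0, so by Markov's inequality G has no triangles w.h.p.

E[X] ≈ 0.039; in regime p = Θ(1/n^{3/2}) E[X] tends to 0 (below the triangle threshold p ~ 1/n).


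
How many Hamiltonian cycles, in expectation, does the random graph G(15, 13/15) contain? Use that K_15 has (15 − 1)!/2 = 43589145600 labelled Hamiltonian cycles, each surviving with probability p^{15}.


K_15 has (15 − 1)!/2 = 43589145600 labelled Hamiltonian cycles.
For each such Hamiltonian cycle H, let X_H = 1 if all 15 edges of H are present in G. Then P[X_H = 1] = p^{15} = (13/15)^{15} = 51185893014090757/437893890380859375.
Summing the indicators: E[X] = Σ_H E[X_H] = 43589145600 · p^{15} = 43589145600 · 51185893014090757/437893890380859375 = 367267381606127548722176/72081298828125.
Numerically: E[X] ≈ 5.1e+09.

E[X] = 43589145600 · (13/15)^{15} = 367267381606127548722176/72081298828125 ≈ 5.1e+09.


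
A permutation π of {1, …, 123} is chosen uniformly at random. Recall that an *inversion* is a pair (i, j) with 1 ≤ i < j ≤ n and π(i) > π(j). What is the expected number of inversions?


Write X = Σ X_I over the C(123, 2) = 7503 pairs i < j, with X_I the indicator of one inversion.
There are 7503 indicators.
For each fixed pair i < j, the values π(i) and π(j) are two distinct elements of {1, …, 123} in uniformly random order; by symmetry P[π(i) > π(j)] = 1/2.
By linearity: E[X] = 7503 · (1/2) = C(123, 2) · (1/2) = 7503/2 = 7503/2 ≈ 3751.500000.

E[X] = 7503/2 = 3751.500000.


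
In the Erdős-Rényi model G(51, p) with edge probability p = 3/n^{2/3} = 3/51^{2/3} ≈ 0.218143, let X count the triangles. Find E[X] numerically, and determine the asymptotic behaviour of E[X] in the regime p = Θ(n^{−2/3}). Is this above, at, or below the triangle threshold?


Number of potential triangles: C(51, 3) = 20825.
Each occurs with probability p³ ≈ (0.218143)³ ≈ 1.03806228e-02.
By linearity: E[X] = C(51, 3)·p³ ≈ 20825 · 1.03806228e-02 ≈ 216.176471.
Since α = 2/3 < 1, p = c/n^{2/3} ≫ 1/n is above the triangle threshold p ~ 1/n. Asymptotically E[X] ~ (c³/6)·n^{3(1−α)} = (3³/6)·n^{1} → ∞; triangles are abundant w.h.p.

E[X] ≈ 216.176471; in regime p = Θ(1/n^{2/3}) E[X] diverges (above the triangle threshold p ~ 1/n).


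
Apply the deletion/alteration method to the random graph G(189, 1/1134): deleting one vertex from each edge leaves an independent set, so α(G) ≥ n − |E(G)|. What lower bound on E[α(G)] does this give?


E[|E(G)|] = C(189, 2)·p = 17766 · (1/1134) = 47/3.
E[α(G)] ≥ n − E[|E(G)|] = 189 − 47/3 = 520/3.
Numerically: ≈ 173.33333.
(This is only a lower bound; the true E[α(G)] may be larger.)

E[α(G)] ≥ 520/3 ≈ 173.33333.


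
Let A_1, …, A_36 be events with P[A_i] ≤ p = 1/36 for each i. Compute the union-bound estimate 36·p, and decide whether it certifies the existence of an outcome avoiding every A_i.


Union bound: P[∪_{i=1}^{36} A_i] ≤ Σ_i P[A_i] ≤ 36·p = 36·(1/36) = 1.
Numerically: 1 ≈ 1.00000.
Is 1 < 1? NO.
Since the bound 1 is ≥ 1, the union bound is uninformative here; it does NOT by itself certify existence.

36·p = 1 ≈ 1.00000; existence NOT certified by the union bound.


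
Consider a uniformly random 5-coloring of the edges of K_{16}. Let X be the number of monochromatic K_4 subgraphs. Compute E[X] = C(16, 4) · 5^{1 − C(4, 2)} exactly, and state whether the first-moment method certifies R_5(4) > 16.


E[X] = C(16, 4) · 5^{1 − 6} = 1820 · 5^{−5} = 1820/3125.
As a reduced fraction: E[X] = 364/625 ≈ 0.5824.
Is E[X] < 1? YES.
Since E[X] < 1, there exists a 5-coloring of K_{16} with no monochromatic K_4; hence R_5(4) > 16.

E[X] = 364/625 ≈ 0.5824; E[X] < 1, so R_5(4) > 16.


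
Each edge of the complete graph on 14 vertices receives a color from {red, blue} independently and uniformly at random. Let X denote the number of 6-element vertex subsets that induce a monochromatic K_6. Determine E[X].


Let X = Σ_S X_S over the C(14, 6) = 3003 subsets S of size 6, where X_S = 1 if the K_6 on S is monochromatic.
For a fixed S, the K_6 on S has C(6, 2) = 15 edges. P[all 15 edges red] = (1/2)^15, and likewise for blue, so P[monochromatic] = 2·(1/2)^15 = 2^{1 − 15} = 1/16384.
By linearity of expectation: E[X] = C(14, 6) · 2^{1 − 15} = 3003 · 1/16384 = 3003/16384.
Numerically: E[X] ≈ 0.1833.

E[X] = C(14,6)·2^(1−C(6,2)) = 3003/16384 ≈ 0.1833.


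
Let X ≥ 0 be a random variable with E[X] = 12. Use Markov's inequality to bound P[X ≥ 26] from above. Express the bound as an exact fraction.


μ = E[X] = 12, a = 26.
Markov: P[X ≥ 26] ≤ μ/a = (12)/26 = 6/13.
Numerically: ≈ 0.461538.
(Since a = 26 > μ = 12.000000, the bound 6/13 is < 1 and informative.)

P[X ≥ 26] ≤ 6/13 ≈ 0.461538.


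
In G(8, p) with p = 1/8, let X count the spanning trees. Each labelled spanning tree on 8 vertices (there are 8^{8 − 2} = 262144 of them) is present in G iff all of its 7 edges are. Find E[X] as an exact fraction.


K_8 has 8^{8 − 2} = 262144 labelled spanning trees.
For each such spanning tree H, let X_H = 1 if all 7 edges of H are present in G. Then P[X_H = 1] = p^{7} = (1/8)^{7} = 1/2097152.
Summing the indicators: E[X] = Σ_H E[X_H] = 262144 · p^{7} = 262144 · 1/2097152 = 1/8.
Numerically: E[X] ≈ 0.125.

E[X] = 262144 · (1/8)^{7} = 1/8 ≈ 0.125.


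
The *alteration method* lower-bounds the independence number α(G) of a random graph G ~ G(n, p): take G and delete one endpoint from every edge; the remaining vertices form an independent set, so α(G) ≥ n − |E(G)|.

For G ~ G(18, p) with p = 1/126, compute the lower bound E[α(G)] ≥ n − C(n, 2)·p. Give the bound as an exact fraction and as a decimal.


E[|E(G)|] = C(18, 2)·p = 153 · (1/126) = 17/14.
E[α(G)] ≥ n − E[|E(G)|] = 18 − 17/14 = 235/14.
Numerically: ≈ 16.786.
(This is only a lower bound; the true E[α(G)] may be larger.)

E[α(G)] ≥ 235/14 ≈ 16.786.


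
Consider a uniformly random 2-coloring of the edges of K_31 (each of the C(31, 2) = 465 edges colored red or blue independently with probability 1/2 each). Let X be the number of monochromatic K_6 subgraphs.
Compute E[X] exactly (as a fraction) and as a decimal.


Let X = Σ_S X_S over the C(31, 6) = 736281 subsets S of size 6, where X_S = 1 if the K_6 on S is monochromatic.
For a fixed S, the K_6 on S has C(6, 2) = 15 edges. P[all 15 edges red] = (1/2)^15, and likewise for blue, so P[monochromatic] = 2·(1/2)^15 = 2^{1 − 15} = 1/16384.
By linearity: E[X] = C(31, 6) · 2^{1 − 15} = 736281 · 1/16384 = 736281/16384.
Numerically: E[X] ≈ 44.939.

E[X] = C(31,6)·2^(1−C(6,2)) = 736281/16384 ≈ 44.939.


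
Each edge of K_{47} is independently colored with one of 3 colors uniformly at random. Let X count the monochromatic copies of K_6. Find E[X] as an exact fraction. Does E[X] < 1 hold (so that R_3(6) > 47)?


E[X] = C(47, 6) · 3^{1 − 15} = 10737573 · 3^{−14} = 10737573/4782969.
As a reduced fraction: E[X] = 3579191/1594323 ≈ 2.244960.
Is E[X] < 1? NO.
Since E[X] ≥ 1, the first-moment bound is inconclusive at n = 47; it does NOT by itself certify R_3(6) > 47.

E[X] = 3579191/1594323 ≈ 2.244960; E[X] ≥ 1; first-moment method inconclusive here.


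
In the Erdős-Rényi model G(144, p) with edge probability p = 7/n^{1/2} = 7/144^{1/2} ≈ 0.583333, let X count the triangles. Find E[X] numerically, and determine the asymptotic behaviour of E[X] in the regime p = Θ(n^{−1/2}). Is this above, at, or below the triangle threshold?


Number of potential triangles: C(144, 3) = 487344.
Each occurs with probability p³ ≈ (0.583333)³ ≈ 1.98495370e-01.
By linearity: E[X] = C(144, 3)·p³ ≈ 487344 · 1.98495370e-01 ≈ 96735.527778.
Since α = 1/2 < 1, p = c/n^{1/2} ≫ 1/n is above the triangle threshold p ~ 1/n. Asymptotically E[X] ~ (c³/6)·n^{3(1−α)} = (7³/6)·n^{1.5} → ∞; triangles are abundant w.h.p.

E[X] ≈ 96735.527778; in regime p = Θ(1/n^{1/2}) E[X] diverges (above the triangle threshold p ~ 1/n).


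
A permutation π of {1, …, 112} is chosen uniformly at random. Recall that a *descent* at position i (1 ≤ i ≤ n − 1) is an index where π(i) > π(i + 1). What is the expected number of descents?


Write X = Σ X_I over i = 1, …, 111, with X_I the indicator of one descent.
There are 111 indicators.
For each fixed i, the pair (π(i), π(i+1)) is a uniformly random ordered pair of distinct values from {1, …, 112}; by symmetry P[π(i) > π(i+1)] = 1/2.
By linearity: E[X] = 111 · (1/2) = (112 − 1) · (1/2) = 111/2 ≈ 55.500000.

E[X] = 111/2 = 55.500000.


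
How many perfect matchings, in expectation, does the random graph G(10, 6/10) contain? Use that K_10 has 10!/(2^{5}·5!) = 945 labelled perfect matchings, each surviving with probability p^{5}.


K_10 has 10!/(2^{5}·5!) = 945 labelled perfect matchings.
For each such perfect matching H, let X_H = 1 if all 5 edges of H are present in G. Then P[X_H = 1] = p^{5} = (3/5)^{5} = 243/3125.
By linearity: E[X] = Σ_H E[X_H] = 945 · p^{5} = 945 · 243/3125 = 45927/625.
Numerically: E[X] ≈ 73.4832.

E[X] = 945 · (3/5)^{5} = 45927/625 ≈ 73.4832.


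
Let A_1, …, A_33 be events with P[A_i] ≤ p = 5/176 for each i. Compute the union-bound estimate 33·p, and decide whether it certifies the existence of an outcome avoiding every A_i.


Union bound: P[∪_{i=1}^{33} A_i] ≤ Σ_i P[A_i] ≤ 33·p = 33·(5/176) = 15/16.
Numerically: 15/16 ≈ 0.9375000.
Is 15/16 < 1? YES.
Since P[∪ A_i] ≤ 15/16 < 1, the complement has P[∩ A_i^c] ≥ 1 − 15/16 = 1/16 > 0, so some outcome avoids every A_i.

33·p = 15/16 ≈ 0.9375000; existence CERTIFIED by the union bound.


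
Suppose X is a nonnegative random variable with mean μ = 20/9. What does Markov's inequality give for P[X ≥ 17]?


μ = E[X] = 20/9, a = 17.
Markov: P[X ≥ 17] ≤ μ/a = (20/9)/17 = 20/153.
Numerically: ≈ 0.1307.
(Since a = 17 > μ = 2.2222, the bound 20/153 is < 1 and informative.)

P[X ≥ 17] ≤ 20/153 ≈ 0.1307.


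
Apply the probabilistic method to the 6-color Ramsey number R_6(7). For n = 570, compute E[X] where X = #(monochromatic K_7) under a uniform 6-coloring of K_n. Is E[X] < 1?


E[X] = C(570, 7) · 6^{1 − 21} = 3737936877831720 · 6^{−20} = 3737936877831720/3656158440062976.
As a reduced fraction: E[X] = 5768421107765/5642219814912 ≈ 1.022.
Is E[X] < 1? NO.
Since E[X] ≥ 1, the first-moment bound is inconclusive at n = 570; it does NOT by itself certify R_6(7) > 570.

E[X] = 5768421107765/5642219814912 ≈ 1.022; E[X] ≥ 1; first-moment method inconclusive here.


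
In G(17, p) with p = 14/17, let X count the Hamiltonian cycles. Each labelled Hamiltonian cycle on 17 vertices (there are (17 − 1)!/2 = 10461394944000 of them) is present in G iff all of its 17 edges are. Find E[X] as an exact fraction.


K_17 has (17 − 1)!/2 = 10461394944000 labelled Hamiltonian cycles.
For each such Hamiltonian cycle H, let X_H = 1 if all 17 edges of H are present in G. Then P[X_H = 1] = p^{17} = (14/17)^{17} = 30491346729331195904/827240261886336764177.
By linearity: E[X] = Σ_H E[X_H] = 10461394944000 · p^{17} = 10461394944000 · 30491346729331195904/827240261886336764177 = 318982020509976309331579109376000/827240261886336764177.
Numerically: E[X] ≈ 3.856e+11.

E[X] = 10461394944000 · (14/17)^{17} = 318982020509976309331579109376000/827240261886336764177 ≈ 3.856e+11.


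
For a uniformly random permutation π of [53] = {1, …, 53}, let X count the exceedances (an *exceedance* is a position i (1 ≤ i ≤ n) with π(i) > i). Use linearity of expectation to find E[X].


Write X = Σ_{i=1}^{53} X_i, where X_i = 1_{π(i) > i}.
For each fixed i, π(i) is uniform over {1, …, 53} (marginal of a uniform permutation), so P[π(i) > i] = (n − i)/n. Summing: Σ_{i=1}^{53} (n − i)/n = (0 + 1 + … + 52)/53 = 53(53 − 1)/(2·53) = (53 − 1)/2.
Hence E[X] = Σ_{i=1}^{53} (53 − i)/53 = 26 ≈ 26.0000.

E[X] = 26 = 26.0000.


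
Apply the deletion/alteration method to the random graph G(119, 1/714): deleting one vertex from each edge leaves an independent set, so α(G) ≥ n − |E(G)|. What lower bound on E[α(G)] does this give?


E[|E(G)|] = C(119, 2)·p = 7021 · (1/714) = 59/6.
E[α(G)] ≥ n − E[|E(G)|] = 119 − 59/6 = 655/6.
Numerically: ≈ 109.1667.
(This is only a lower bound; the true E[α(G)] may be larger.)

E[α(G)] ≥ 655/6 ≈ 109.1667.


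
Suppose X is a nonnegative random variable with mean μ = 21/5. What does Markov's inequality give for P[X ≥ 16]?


μ = E[X] = 21/5, a = 16.
Markov: P[X ≥ 16] ≤ μ/a = (21/5)/16 = 21/80.
Numerically: ≈ 0.263.
(Since a = 16 > μ = 4.200, the bound 21/80 is < 1 and informative.)

P[X ≥ 16] ≤ 21/80 ≈ 0.263.


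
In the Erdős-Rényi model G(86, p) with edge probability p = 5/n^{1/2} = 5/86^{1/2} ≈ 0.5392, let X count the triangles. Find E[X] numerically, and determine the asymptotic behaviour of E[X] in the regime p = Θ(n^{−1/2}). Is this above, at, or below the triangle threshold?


Number of potential triangles: C(86, 3) = 102340.
Each occurs with probability p³ ≈ (0.5392)³ ≈ 1.567337e-01.
By linearity: E[X] = C(86, 3)·p³ ≈ 102340 · 1.567337e-01 ≈ 16040.1250.
Since α = 1/2 < 1, p = c/n^{1/2} ≫ 1/n is above the triangle threshold p ~ 1/n. Asymptotically E[X] ~ (c³/6)·n^{3(1−α)} = (5³/6)·n^{1.5} → ∞; triangles are abundant w.h.p.

E[X] ≈ 16040.1250; in regime p = Θ(1/n^{1/2}) E[X] diverges (above the triangle threshold p ~ 1/n).


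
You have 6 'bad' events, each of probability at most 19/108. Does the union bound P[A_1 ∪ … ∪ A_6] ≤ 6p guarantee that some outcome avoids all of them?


Union bound: P[∪_{i=1}^{6} A_i] ≤ Σ_i P[A_i] ≤ 6·p = 6·(19/108) = 19/18.
Numerically: 19/18 ≈ 1.05556.
Is 19/18 < 1? NO.
Since the bound 19/18 is ≥ 1, the union bound is uninformative here; it does NOT by itself certify existence.

6·p = 19/18 ≈ 1.05556; existence NOT certified by the union bound.


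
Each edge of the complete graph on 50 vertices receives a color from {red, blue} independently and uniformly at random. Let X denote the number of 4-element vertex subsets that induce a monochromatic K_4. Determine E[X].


Let X = Σ_S X_S over the C(50, 4) = 230300 subsets S of size 4, where X_S = 1 if the K_4 on S is monochromatic.
For a fixed S, the K_4 on S has C(4, 2) = 6 edges. P[all 6 edges red] = (1/2)^6, and likewise for blue, so P[monochromatic] = 2·(1/2)^6 = 2^{1 − 6} = 1/32.
Summing: E[X] = C(50, 4) · 2^{1 − 6} = 230300 · 1/32 = 57575/8.
Numerically: E[X] ≈ 7196.875000.

E[X] = C(50,4)·2^(1−C(4,2)) = 57575/8 ≈ 7196.875000.


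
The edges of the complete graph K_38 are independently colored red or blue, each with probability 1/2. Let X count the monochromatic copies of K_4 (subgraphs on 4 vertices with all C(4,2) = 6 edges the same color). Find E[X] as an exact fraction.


Let X = Σ_S X_S over the C(38, 4) = 73815 subsets S of size 4, where X_S = 1 if the K_4 on S is monochromatic.
For a fixed S, the K_4 on S has C(4, 2) = 6 edges. P[all 6 edges red] = (1/2)^6, and likewise for blue, so P[monochromatic] = 2·(1/2)^6 = 2^{1 − 6} = 1/32.
By linearity of expectation: E[X] = C(38, 4) · 2^{1 − 6} = 73815 · 1/32 = 73815/32.
Numerically: E[X] ≈ 2306.7188.

E[X] = C(38,4)·2^(1−C(4,2)) = 73815/32 ≈ 2306.7188.


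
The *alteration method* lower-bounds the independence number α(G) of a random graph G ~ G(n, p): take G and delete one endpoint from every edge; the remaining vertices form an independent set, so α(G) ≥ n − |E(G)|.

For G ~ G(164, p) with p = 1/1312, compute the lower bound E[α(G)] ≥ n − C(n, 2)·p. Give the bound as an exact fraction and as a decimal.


E[|E(G)|] = C(164, 2)·p = 13366 · (1/1312) = 163/16.
E[α(G)] ≥ n − E[|E(G)|] = 164 − 163/16 = 2461/16.
Numerically: ≈ 153.812500.
(This is only a lower bound; the true E[α(G)] may be larger.)

E[α(G)] ≥ 2461/16 ≈ 153.812500.


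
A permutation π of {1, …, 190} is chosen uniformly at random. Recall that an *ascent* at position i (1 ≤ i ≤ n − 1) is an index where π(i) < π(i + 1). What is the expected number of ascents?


Write X = Σ X_I over i = 1, …, 189, with X_I the indicator of one ascent.
There are 189 indicators.
For each fixed i, the pair (π(i), π(i+1)) is a uniformly random ordered pair of distinct values from {1, …, 190}; by symmetry P[π(i) < π(i+1)] = 1/2.
By linearity: E[X] = 189 · (1/2) = (190 − 1) · (1/2) = 189/2 ≈ 94.50000.

E[X] = 189/2 = 94.50000.


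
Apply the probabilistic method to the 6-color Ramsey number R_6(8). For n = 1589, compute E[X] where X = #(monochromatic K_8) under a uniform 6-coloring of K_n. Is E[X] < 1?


E[X] = C(1589, 8) · 6^{1 − 28} = 990389025825605844438 · 6^{−27} = 990389025825605844438/1023490369077469249536.
As a reduced fraction: E[X] = 165064837637600974073/170581728179578208256 ≈ 0.96766.
Is E[X] < 1? YES.
Since E[X] < 1, there exists a 6-coloring of K_{1589} with no monochromatic K_8; hence R_6(8) > 1589.

E[X] = 165064837637600974073/170581728179578208256 ≈ 0.96766; E[X] < 1, so R_6(8) > 1589.


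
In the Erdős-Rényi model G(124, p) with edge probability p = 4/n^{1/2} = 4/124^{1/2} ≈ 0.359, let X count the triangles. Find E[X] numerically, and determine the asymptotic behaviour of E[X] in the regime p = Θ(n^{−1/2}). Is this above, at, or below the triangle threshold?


Number of potential triangles: C(124, 3) = 310124.
Each occurs with probability p³ ≈ (0.359)³ ≈ 4.63498e-02.
By linearity: E[X] = C(124, 3)·p³ ≈ 310124 · 4.63498e-02 ≈ 14374.172.
Since α = 1/2 < 1, p = c/n^{1/2} ≫ 1/n is above the triangle threshold p ~ 1/n. Asymptotically E[X] ~ (c³/6)·n^{3(1−α)} = (4³/6)·n^{1.5} → ∞; triangles are abundant w.h.p.

E[X] ≈ 14374.172; in regime p = Θ(1/n^{1/2}) E[X] diverges (above the triangle threshold p ~ 1/n).


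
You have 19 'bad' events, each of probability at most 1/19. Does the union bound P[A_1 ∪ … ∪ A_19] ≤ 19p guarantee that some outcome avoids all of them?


Union bound: P[∪_{i=1}^{19} A_i] ≤ Σ_i P[A_i] ≤ 19·p = 19·(1/19) = 1.
Numerically: 1 ≈ 1.000000.
Is 1 < 1? NO.
Since the bound 1 is ≥ 1, the union bound is uninformative here; it does NOT by itself certify existence.

19·p = 1 ≈ 1.000000; existence NOT certified by the union bound.
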